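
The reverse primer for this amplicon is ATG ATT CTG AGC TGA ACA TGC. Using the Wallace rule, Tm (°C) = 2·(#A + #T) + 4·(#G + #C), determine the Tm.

60°C

T=6, A=6, C=4, G=5
A+T = 12, G+C = 9
Tm = 4·9 + 2·12 = 36 + 24 = 60°C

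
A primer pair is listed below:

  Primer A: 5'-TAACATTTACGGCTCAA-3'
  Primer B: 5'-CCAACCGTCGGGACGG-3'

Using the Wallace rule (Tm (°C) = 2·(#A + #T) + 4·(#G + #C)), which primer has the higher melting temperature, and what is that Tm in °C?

Primer A: A+T=11, G+C=6 → Tm = 2(11)+4(6) = 46°C
Primer B: A+T=4, G+C=12 → Tm = 2(4)+4(12) = 56°C
46°C vs 56°C → primer B is higher.

Primer B, 56°C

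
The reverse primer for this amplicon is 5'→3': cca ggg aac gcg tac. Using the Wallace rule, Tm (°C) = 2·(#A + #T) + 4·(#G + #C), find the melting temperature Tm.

50°C

Counting bases: G=5, A=4, T=1, C=5
A+T = 5, G+C = 10
Tm = 4·10 + 2·5 = 40 + 10 = 50°C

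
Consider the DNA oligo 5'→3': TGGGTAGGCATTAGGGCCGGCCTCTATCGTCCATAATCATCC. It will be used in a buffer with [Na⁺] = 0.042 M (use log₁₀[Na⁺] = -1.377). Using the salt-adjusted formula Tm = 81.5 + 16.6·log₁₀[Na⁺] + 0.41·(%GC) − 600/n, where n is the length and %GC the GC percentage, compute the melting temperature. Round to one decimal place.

Length n = 42. Scanning the sequence gives C=12, A=8, T=11, G=11.
G+C = 23, so %GC = 23/42 × 100 = 54.762%
Salt term: 16.6 × (-1.377) = -22.858
GC term: 0.41 × 54.762 = 22.452; length term: −600/42 = −14.286
Tm = 81.5 + (-22.858) + 22.452 − 14.286 = 66.808 → 66.8°C

66.8°C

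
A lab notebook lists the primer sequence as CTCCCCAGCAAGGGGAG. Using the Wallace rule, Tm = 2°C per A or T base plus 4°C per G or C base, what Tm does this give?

58°C

Base counts: A=4, G=6, C=6, T=1
So N_AT = 5 and N_GC = 12.
Tm = 4·12 + 2·5 = 48 + 10 = 58°C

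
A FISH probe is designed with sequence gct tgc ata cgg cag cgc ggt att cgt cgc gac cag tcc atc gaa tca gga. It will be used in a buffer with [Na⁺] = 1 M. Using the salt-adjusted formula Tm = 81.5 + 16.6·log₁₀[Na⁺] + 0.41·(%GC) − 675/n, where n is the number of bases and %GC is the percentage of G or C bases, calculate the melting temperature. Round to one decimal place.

92.4°C

Length n = 51. A=11, G=15, C=15, T=10
G+C = 30, so %GC = 30/51 × 100 = 58.824%
Salt term: 16.6 × (0) = 0
GC term: 0.41 × 58.824 = 24.118; length term: −675/51 = −13.235
Tm = 81.5 + (0) + 24.118 − 13.235 = 92.383 → 92.4°C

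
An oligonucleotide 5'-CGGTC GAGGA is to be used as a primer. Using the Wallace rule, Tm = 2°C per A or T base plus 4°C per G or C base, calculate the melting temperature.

34°C

Counting bases: T=1, G=5, A=2, C=2
A+T = 3, G+C = 7
Tm = 2(3) + 4(7) = 6 + 28 = 34°C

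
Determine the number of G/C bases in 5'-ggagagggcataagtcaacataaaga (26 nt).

Counting bases: G=8, A=12, C=3, T=3
Total G or C: 8 + 3 = 11

11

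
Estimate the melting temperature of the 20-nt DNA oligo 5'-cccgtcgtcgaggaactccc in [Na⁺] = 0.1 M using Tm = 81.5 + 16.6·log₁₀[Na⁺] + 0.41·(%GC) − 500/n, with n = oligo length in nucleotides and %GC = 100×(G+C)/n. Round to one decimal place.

68.6°C

Length n = 20. Base counts: C=9, A=3, T=3, G=5
G+C = 14, so %GC = 14/20 × 100 = 70%
Salt term: 16.6 × (-1) = -16.6
GC term: 0.41 × 70 = 28.7; length term: −500/20 = −25
Tm = 81.5 + (-16.6) + 28.7 − 25 = 68.6 → 68.6°C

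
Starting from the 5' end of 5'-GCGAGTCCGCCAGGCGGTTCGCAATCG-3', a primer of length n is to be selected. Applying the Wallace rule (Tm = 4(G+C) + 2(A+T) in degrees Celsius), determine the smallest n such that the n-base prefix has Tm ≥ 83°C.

First 24 bases: GCGAGTCCGCCAGGCGGTTCGCAA → Tm = 82°C (< 83°C)
First 25 bases: GCGAGTCCGCCAGGCGGTTCGCAAT → Tm = 84°C (≥ 83°C)
Each additional base adds 2°C (A/T) or 4°C (G/C), so Tm is non-decreasing in n; n = 25 is the first length to reach 83°C.

n = 25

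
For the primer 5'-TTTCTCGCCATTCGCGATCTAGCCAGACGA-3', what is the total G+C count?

A=6, G=6, C=10, T=8
G+C = 6 + 10 = 16

16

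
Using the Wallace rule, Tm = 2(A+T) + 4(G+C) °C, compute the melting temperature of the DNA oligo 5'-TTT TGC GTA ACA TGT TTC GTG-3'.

Base counts: T=10, G=5, C=3, A=3
AT pairs contribute 13, GC pairs contribute 8.
Tm = 2×13 + 4×8 = 58°C

58°C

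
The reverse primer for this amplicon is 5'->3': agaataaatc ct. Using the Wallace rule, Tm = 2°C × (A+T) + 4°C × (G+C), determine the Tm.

Base counts: A=6, T=3, C=2, G=1
A+T = 9, G+C = 3
Tm = 2(9) + 4(3) = 18 + 12 = 30°C

30°C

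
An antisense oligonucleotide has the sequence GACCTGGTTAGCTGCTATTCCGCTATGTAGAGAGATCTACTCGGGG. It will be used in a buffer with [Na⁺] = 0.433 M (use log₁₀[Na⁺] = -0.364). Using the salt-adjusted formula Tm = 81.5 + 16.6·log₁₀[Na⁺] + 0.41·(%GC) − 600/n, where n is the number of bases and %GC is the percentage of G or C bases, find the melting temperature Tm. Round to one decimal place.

Length n = 46. T=13, G=14, C=10, A=9
G+C = 24, so %GC = 24/46 × 100 = 52.174%
Salt term: 16.6 × (-0.364) = -6.042
GC term: 0.41 × 52.174 = 21.391; length term: −600/46 = −13.043
Tm = 81.5 + (-6.042) + 21.391 − 13.043 = 83.806 → 83.8°C

83.8°C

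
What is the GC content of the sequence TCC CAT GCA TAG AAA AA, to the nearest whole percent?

35%

Scanning the sequence gives C=4, G=2, T=3, A=8.
G+C = 2 + 4 = 6 out of 17 bases
%GC = 6/17 × 100 = 35.29% ≈ 35%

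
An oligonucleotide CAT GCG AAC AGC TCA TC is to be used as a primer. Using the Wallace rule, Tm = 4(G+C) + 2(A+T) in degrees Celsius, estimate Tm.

52°C

Base counts: C=6, T=3, A=5, G=3
AT pairs contribute 8, GC pairs contribute 9.
Tm = 4·9 + 2·8 = 36 + 16 = 52°C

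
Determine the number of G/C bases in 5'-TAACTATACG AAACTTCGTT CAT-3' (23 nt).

Scanning the sequence gives C=5, A=8, G=2, T=8.
Total G or C: 2 + 5 = 7

7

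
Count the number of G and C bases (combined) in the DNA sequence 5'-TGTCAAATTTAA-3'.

2

Scanning the sequence gives A=5, T=5, G=1, C=1.
Total G or C: 1 + 1 = 2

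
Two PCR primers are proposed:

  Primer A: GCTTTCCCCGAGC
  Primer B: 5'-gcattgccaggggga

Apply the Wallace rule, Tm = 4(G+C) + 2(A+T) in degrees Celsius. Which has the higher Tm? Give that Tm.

Primer B, 50°C

Primer A: A+T=4, G+C=9 → Tm = 2(4)+4(9) = 44°C
Primer B: A+T=5, G+C=10 → Tm = 2(5)+4(10) = 50°C
44°C vs 50°C → primer B is higher.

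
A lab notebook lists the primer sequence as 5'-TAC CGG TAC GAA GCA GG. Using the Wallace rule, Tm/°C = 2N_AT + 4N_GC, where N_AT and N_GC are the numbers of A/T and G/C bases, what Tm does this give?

T=2, C=4, A=5, G=6
AT pairs contribute 7, GC pairs contribute 10.
Tm = 2×7 + 4×10 = 54°C

54°C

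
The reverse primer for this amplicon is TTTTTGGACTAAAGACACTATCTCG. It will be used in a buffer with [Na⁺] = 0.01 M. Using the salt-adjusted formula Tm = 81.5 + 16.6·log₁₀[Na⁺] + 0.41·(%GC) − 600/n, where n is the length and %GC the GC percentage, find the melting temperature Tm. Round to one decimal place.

39.1°C

Length n = 25. A=7, G=4, T=9, C=5
G+C = 9, so %GC = 9/25 × 100 = 36%
Salt term: 16.6 × (-2) = -33.2
GC term: 0.41 × 36 = 14.76; length term: −600/25 = −24
Tm = 81.5 + (-33.2) + 14.76 − 24 = 39.06 → 39.1°C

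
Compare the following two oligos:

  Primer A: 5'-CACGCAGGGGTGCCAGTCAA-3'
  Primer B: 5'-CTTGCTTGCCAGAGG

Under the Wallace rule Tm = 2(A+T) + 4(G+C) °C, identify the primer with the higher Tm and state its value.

Primer A: A+T=7, G+C=13 → Tm = 2(7)+4(13) = 66°C
Primer B: A+T=6, G+C=9 → Tm = 2(6)+4(9) = 48°C
66°C vs 48°C → primer A is higher.

Primer A, 66°C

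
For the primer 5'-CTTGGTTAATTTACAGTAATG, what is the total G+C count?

6

Counting bases: G=4, T=9, C=2, A=6
G+C = 4 + 2 = 6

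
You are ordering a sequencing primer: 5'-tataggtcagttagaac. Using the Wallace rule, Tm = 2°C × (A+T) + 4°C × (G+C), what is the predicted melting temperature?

G=4, T=5, C=2, A=6
A+T = 11, G+C = 6
Tm = 4·6 + 2·11 = 24 + 22 = 46°C

46°C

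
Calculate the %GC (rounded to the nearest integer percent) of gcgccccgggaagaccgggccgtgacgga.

79%

Scanning the sequence gives C=10, T=1, A=5, G=13.
G+C = 13 + 10 = 23 out of 29 bases
%GC = 23/29 × 100 = 79.31% ≈ 79%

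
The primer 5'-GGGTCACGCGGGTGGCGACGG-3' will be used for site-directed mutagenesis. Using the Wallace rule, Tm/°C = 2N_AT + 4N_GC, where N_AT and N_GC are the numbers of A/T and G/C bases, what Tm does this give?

Counting bases: G=12, A=2, T=2, C=5
So N_AT = 4 and N_GC = 17.
Tm = 2×4 + 4×17 = 76°C

76°C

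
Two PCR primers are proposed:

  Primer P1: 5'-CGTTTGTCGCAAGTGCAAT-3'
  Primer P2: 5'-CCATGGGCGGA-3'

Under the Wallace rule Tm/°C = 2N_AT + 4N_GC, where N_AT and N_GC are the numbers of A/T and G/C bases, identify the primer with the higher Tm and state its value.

Primer P1, 56°C

Primer P1: A+T=10, G+C=9 → Tm = 2(10)+4(9) = 56°C
Primer P2: A+T=3, G+C=8 → Tm = 2(3)+4(8) = 38°C
56°C vs 38°C → primer P1 is higher.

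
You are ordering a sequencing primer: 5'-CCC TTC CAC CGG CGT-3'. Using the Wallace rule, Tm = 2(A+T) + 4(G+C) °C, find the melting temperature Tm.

Counting bases: T=3, C=8, A=1, G=3
So N_AT = 4 and N_GC = 11.
Tm = 2×4 + 4×11 = 52°C

52°C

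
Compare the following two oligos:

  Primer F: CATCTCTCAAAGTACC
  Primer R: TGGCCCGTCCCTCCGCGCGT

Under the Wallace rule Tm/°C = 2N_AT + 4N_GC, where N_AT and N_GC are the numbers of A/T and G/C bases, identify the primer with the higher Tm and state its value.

Primer R, 72°C

Primer F: A+T=9, G+C=7 → Tm = 2(9)+4(7) = 46°C
Primer R: A+T=4, G+C=16 → Tm = 2(4)+4(16) = 72°C
46°C vs 72°C → primer R is higher.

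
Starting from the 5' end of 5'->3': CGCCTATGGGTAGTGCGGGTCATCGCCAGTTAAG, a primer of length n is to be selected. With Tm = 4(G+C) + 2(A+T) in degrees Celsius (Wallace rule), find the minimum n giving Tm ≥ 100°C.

n = 31

First 30 bases: CGCCTATGGGTAGTGCGGGTCATCGCCAGT → Tm = 98°C (< 100°C)
First 31 bases: CGCCTATGGGTAGTGCGGGTCATCGCCAGTT → Tm = 100°C (≥ 100°C)
Since every base adds ≥2°C, Tm only increases with n, so the threshold is first crossed at n = 31.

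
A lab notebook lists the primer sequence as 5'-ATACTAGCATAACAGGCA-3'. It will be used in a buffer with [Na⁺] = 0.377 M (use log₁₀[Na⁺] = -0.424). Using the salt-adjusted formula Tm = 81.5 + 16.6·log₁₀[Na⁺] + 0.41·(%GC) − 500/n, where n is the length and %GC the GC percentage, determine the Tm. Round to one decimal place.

62.6°C

Length n = 18. Base counts: G=3, T=3, C=4, A=8
G+C = 7, so %GC = 7/18 × 100 = 38.889%
Salt term: 16.6 × (-0.424) = -7.038
GC term: 0.41 × 38.889 = 15.944; length term: −500/18 = −27.778
Tm = 81.5 + (-7.038) + 15.944 − 27.778 = 62.628 → 62.6°C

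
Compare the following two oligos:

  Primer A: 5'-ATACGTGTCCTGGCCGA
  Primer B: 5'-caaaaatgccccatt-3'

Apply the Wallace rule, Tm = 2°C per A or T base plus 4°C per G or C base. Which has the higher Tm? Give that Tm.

Primer A, 54°C

Primer A: A+T=7, G+C=10 → Tm = 2(7)+4(10) = 54°C
Primer B: A+T=9, G+C=6 → Tm = 2(9)+4(6) = 42°C
54°C vs 42°C → primer A is higher.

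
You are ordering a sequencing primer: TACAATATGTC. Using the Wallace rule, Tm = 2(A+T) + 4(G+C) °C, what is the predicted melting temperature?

28°C

Base counts: T=4, A=4, G=1, C=2
A+T = 8, G+C = 3
Tm = 2(8) + 4(3) = 16 + 12 = 28°C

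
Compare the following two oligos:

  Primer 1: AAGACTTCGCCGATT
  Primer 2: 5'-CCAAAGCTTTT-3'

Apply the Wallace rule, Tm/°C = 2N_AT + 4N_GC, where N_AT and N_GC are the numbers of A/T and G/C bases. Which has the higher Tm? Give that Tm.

Primer 1, 44°C

Primer 1: A+T=8, G+C=7 → Tm = 2(8)+4(7) = 44°C
Primer 2: A+T=7, G+C=4 → Tm = 2(7)+4(4) = 30°C
44°C vs 30°C → primer 1 is higher.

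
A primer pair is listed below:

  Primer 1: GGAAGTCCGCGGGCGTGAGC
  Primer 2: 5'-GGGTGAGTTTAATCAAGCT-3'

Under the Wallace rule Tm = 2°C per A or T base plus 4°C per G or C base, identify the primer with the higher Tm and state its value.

Primer 1: A+T=5, G+C=15 → Tm = 2(5)+4(15) = 70°C
Primer 2: A+T=11, G+C=8 → Tm = 2(11)+4(8) = 54°C
70°C vs 54°C → primer 1 is higher.

Primer 1, 70°C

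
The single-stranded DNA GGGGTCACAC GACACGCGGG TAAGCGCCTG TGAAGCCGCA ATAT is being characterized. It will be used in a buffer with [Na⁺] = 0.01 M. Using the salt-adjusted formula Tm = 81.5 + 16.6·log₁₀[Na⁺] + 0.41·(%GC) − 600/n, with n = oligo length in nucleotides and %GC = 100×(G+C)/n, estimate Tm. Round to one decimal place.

59.8°C

Length n = 44. Counting bases: A=11, C=12, G=15, T=6
G+C = 27, so %GC = 27/44 × 100 = 61.364%
Salt term: 16.6 × (-2) = -33.2
GC term: 0.41 × 61.364 = 25.159; length term: −600/44 = −13.636
Tm = 81.5 + (-33.2) + 25.159 − 13.636 = 59.823 → 59.8°C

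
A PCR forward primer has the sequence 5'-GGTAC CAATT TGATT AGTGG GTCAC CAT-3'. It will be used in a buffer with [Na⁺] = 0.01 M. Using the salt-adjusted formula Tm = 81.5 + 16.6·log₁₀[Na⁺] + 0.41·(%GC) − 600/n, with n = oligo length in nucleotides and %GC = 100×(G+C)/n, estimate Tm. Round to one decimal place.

Length n = 28. Counting bases: A=7, G=7, T=9, C=5
G+C = 12, so %GC = 12/28 × 100 = 42.857%
Salt term: 16.6 × (-2) = -33.2
GC term: 0.41 × 42.857 = 17.571; length term: −600/28 = −21.429
Tm = 81.5 + (-33.2) + 17.571 − 21.429 = 44.442 → 44.4°C

44.4°C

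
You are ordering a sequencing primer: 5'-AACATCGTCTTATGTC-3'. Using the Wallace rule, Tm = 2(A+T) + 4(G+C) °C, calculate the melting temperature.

Counting bases: T=6, A=4, G=2, C=4
AT pairs contribute 10, GC pairs contribute 6.
Tm = 2(10) + 4(6) = 20 + 24 = 44°C

44°C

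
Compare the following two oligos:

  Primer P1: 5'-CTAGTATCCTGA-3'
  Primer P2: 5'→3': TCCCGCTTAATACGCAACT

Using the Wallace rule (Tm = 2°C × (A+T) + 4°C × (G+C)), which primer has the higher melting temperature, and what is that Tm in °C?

Primer P2, 56°C

Primer P1: A+T=7, G+C=5 → Tm = 2(7)+4(5) = 34°C
Primer P2: A+T=10, G+C=9 → Tm = 2(10)+4(9) = 56°C
34°C vs 56°C → primer P2 is higher.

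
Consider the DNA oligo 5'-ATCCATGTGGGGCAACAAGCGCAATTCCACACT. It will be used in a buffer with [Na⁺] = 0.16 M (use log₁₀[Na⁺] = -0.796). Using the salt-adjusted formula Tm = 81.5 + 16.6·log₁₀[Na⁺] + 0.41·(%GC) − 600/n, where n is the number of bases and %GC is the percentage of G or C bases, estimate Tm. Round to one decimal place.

Length n = 33. Scanning the sequence gives G=7, A=10, T=6, C=10.
G+C = 17, so %GC = 17/33 × 100 = 51.515%
Salt term: 16.6 × (-0.796) = -13.214
GC term: 0.41 × 51.515 = 21.121; length term: −600/33 = −18.182
Tm = 81.5 + (-13.214) + 21.121 − 18.182 = 71.225 → 71.2°C

71.2°C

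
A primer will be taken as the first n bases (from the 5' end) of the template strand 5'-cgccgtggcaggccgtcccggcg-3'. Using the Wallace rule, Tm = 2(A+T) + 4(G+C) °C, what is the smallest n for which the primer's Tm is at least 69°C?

First 18 bases: CGCCGTGGCAGGCCGTCC → Tm = 66°C (< 69°C)
First 19 bases: CGCCGTGGCAGGCCGTCCC → Tm = 70°C (≥ 69°C)
Each additional base adds 2°C (A/T) or 4°C (G/C), so Tm is non-decreasing in n; n = 19 is the first length to reach 69°C.

n = 19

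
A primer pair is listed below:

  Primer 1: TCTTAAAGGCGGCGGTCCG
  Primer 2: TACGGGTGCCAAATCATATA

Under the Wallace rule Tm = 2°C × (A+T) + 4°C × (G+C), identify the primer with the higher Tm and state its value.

Primer 1, 62°C

Primer 1: A+T=7, G+C=12 → Tm = 2(7)+4(12) = 62°C
Primer 2: A+T=12, G+C=8 → Tm = 2(12)+4(8) = 56°C
62°C vs 56°C → primer 1 is higher.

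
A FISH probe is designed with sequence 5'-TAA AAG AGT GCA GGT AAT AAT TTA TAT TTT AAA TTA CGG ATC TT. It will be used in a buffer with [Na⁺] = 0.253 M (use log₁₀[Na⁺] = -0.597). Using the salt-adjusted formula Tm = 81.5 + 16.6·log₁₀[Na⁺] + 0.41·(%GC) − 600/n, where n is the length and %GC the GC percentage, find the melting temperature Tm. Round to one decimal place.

67.3°C

Length n = 44. G=7, A=17, C=3, T=17
G+C = 10, so %GC = 10/44 × 100 = 22.727%
Salt term: 16.6 × (-0.597) = -9.91
GC term: 0.41 × 22.727 = 9.318; length term: −600/44 = −13.636
Tm = 81.5 + (-9.91) + 9.318 − 13.636 = 67.272 → 67.3°C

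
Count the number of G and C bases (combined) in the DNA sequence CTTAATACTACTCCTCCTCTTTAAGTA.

Base counts: G=1, A=7, T=11, C=8
G+C = 1 + 8 = 9

9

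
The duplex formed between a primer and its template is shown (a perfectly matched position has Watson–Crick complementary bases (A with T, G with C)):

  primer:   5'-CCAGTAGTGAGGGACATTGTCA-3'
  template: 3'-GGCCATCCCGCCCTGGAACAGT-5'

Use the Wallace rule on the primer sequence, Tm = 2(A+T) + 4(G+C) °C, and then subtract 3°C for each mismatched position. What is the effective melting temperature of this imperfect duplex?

Primer base counts: A=6, T=5, G=7, C=4 → A+T=11, G+C=11
Perfect-match Tm = 2(11) + 4(11) = 22 + 44 = 66°C
Mismatches (positions where the bases are not complementary): 4 (at positions 3, 8, 10, 16)
Effective Tm = 66 − 4×3 = 66 − 12 = 54°C

54°C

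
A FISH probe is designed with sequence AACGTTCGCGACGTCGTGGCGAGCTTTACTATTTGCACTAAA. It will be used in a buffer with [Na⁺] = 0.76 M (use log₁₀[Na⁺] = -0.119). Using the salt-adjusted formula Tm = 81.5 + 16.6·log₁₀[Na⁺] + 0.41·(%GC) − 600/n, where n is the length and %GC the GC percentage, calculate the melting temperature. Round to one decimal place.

84.8°C

Length n = 42. Counting bases: C=10, A=10, T=12, G=10
G+C = 20, so %GC = 20/42 × 100 = 47.619%
Salt term: 16.6 × (-0.119) = -1.975
GC term: 0.41 × 47.619 = 19.524; length term: −600/42 = −14.286
Tm = 81.5 + (-1.975) + 19.524 − 14.286 = 84.763 → 84.8°C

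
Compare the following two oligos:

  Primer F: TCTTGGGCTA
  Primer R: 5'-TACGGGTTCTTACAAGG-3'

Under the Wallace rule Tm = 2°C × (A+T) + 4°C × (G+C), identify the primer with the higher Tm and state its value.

Primer R, 50°C

Primer F: A+T=5, G+C=5 → Tm = 2(5)+4(5) = 30°C
Primer R: A+T=9, G+C=8 → Tm = 2(9)+4(8) = 50°C
30°C vs 50°C → primer R is higher.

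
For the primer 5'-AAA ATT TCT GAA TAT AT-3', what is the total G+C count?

Base counts: T=7, G=1, C=1, A=8
Total G or C: 1 + 1 = 2

2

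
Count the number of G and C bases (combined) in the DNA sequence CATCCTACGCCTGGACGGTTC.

A=3, C=8, G=5, T=5
G+C = 5 + 8 = 13

13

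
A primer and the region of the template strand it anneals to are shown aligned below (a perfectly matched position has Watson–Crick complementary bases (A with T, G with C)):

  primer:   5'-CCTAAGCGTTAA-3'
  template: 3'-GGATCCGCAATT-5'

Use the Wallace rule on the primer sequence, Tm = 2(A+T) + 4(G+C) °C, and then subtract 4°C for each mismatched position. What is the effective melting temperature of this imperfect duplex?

30°C

Primer base counts: A=4, T=3, G=2, C=3 → A+T=7, G+C=5
Perfect-match Tm = 2(7) + 4(5) = 14 + 20 = 34°C
Mismatches (positions where the bases are not complementary): 1 (at position 5)
Effective Tm = 34 − 1×4 = 34 − 4 = 30°C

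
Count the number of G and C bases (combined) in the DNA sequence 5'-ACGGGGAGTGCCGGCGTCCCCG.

G=10, A=2, T=2, C=8
G+C = 10 + 8 = 18

18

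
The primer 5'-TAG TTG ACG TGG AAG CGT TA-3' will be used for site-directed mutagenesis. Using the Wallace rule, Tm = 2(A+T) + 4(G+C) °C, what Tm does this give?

A=5, T=6, G=7, C=2
A+T = 11, G+C = 9
Tm = 2(11) + 4(9) = 22 + 36 = 58°C

58°C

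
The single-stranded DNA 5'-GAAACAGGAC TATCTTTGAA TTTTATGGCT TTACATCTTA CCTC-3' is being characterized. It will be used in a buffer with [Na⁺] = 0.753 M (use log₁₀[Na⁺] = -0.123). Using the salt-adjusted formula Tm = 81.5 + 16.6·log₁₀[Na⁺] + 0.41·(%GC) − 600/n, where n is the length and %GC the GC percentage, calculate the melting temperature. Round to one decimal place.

79.8°C

Length n = 44. G=6, C=9, A=12, T=17
G+C = 15, so %GC = 15/44 × 100 = 34.091%
Salt term: 16.6 × (-0.123) = -2.042
GC term: 0.41 × 34.091 = 13.977; length term: −600/44 = −13.636
Tm = 81.5 + (-2.042) + 13.977 − 13.636 = 79.799 → 79.8°C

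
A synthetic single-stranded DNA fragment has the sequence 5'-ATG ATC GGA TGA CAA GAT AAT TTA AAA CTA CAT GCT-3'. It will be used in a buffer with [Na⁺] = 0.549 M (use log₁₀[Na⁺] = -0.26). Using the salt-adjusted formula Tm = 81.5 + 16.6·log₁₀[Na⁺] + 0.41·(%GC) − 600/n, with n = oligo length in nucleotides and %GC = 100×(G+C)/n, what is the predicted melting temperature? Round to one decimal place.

73.0°C

Length n = 36. Counting bases: A=15, C=5, G=6, T=10
G+C = 11, so %GC = 11/36 × 100 = 30.556%
Salt term: 16.6 × (-0.26) = -4.316
GC term: 0.41 × 30.556 = 12.528; length term: −600/36 = −16.667
Tm = 81.5 + (-4.316) + 12.528 − 16.667 = 73.045 → 73.0°C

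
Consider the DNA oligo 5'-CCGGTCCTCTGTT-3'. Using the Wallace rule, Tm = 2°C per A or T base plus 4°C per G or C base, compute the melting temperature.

42°C

Counting bases: T=5, G=3, A=0, C=5
So N_AT = 5 and N_GC = 8.
Tm = 2×5 + 4×8 = 42°C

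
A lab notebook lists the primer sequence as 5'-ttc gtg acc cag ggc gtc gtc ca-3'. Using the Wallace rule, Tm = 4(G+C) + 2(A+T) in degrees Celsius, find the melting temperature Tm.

Base counts: C=8, G=7, A=3, T=5
A+T = 8, G+C = 15
Tm = 2×8 + 4×15 = 76°C

76°C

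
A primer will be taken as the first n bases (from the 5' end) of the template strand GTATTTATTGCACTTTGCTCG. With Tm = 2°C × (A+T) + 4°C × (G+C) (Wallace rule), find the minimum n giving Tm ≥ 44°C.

n = 17

First 16 bases: GTATTTATTGCACTTT → Tm = 40°C (< 44°C)
First 17 bases: GTATTTATTGCACTTTG → Tm = 44°C (≥ 44°C)
Each additional base adds 2°C (A/T) or 4°C (G/C), so Tm is non-decreasing in n; n = 17 is the first length to reach 44°C.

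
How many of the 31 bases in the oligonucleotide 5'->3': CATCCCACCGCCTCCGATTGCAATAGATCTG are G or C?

Scanning the sequence gives T=7, C=12, G=5, A=7.
G+C = 5 + 12 = 17

17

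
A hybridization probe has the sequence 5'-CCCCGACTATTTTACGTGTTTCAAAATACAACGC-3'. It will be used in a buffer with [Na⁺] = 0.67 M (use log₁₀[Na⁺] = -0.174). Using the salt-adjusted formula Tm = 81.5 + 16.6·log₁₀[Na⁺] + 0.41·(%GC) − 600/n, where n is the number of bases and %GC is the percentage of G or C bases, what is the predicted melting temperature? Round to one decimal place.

77.8°C

Length n = 34. C=10, A=10, T=10, G=4
G+C = 14, so %GC = 14/34 × 100 = 41.176%
Salt term: 16.6 × (-0.174) = -2.888
GC term: 0.41 × 41.176 = 16.882; length term: −600/34 = −17.647
Tm = 81.5 + (-2.888) + 16.882 − 17.647 = 77.847 → 77.8°C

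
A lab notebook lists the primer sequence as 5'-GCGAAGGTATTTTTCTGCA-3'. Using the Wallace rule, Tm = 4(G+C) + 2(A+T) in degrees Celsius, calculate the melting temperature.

C=3, G=5, T=7, A=4
A+T = 11, G+C = 8
Tm = 4·8 + 2·11 = 32 + 22 = 54°C

54°C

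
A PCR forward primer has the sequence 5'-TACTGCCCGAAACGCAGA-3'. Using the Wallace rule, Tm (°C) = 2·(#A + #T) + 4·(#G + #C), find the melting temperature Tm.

56°C

Scanning the sequence gives T=2, A=6, G=4, C=6.
A+T = 8, G+C = 10
Tm = 4·10 + 2·8 = 40 + 16 = 56°C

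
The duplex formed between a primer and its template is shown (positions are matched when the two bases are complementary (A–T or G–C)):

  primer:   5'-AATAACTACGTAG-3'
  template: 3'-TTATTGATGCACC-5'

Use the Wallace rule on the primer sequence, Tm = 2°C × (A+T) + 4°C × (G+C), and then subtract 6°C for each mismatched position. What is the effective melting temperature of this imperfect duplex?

28°C

Primer base counts: A=6, T=3, G=2, C=2 → A+T=9, G+C=4
Perfect-match Tm = 2(9) + 4(4) = 18 + 16 = 34°C
Mismatches (positions where the bases are not complementary): 1 (at position 12)
Effective Tm = 34 − 1×6 = 34 − 6 = 28°C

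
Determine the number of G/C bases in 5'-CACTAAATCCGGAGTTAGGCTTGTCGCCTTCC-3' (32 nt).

17

Base counts: G=7, T=9, C=10, A=6
G+C = 7 + 10 = 17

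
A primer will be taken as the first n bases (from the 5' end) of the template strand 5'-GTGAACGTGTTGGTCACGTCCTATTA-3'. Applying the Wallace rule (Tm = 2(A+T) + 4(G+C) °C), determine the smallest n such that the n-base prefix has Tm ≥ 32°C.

First 10 bases: GTGAACGTGT → Tm = 30°C (< 32°C)
First 11 bases: GTGAACGTGTT → Tm = 32°C (≥ 32°C)
Each additional base adds 2°C (A/T) or 4°C (G/C), so Tm is non-decreasing in n; n = 11 is the first length to reach 32°C.

n = 11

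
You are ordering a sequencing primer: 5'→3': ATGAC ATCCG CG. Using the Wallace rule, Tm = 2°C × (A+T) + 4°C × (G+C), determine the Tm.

Counting bases: T=2, C=4, G=3, A=3
So N_AT = 5 and N_GC = 7.
Tm = 4·7 + 2·5 = 28 + 10 = 38°C

38°C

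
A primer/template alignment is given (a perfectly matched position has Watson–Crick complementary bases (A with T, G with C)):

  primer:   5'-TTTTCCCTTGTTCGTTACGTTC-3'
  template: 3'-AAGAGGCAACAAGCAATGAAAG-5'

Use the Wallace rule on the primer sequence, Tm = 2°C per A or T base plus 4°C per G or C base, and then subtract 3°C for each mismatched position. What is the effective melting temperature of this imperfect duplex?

Primer base counts: A=1, T=12, G=3, C=6 → A+T=13, G+C=9
Perfect-match Tm = 2(13) + 4(9) = 26 + 36 = 62°C
Mismatches (positions where the bases are not complementary): 3 (at positions 3, 7, 19)
Effective Tm = 62 − 3×3 = 62 − 9 = 53°C

53°C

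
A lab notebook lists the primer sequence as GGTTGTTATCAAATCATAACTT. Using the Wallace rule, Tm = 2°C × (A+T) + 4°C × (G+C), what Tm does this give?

Scanning the sequence gives T=9, G=3, C=3, A=7.
So N_AT = 16 and N_GC = 6.
Tm = 2(16) + 4(6) = 32 + 24 = 56°C

56°C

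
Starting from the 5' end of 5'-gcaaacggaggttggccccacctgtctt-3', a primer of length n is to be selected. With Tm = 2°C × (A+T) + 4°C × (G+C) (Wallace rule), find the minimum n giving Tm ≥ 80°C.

First 23 bases: GCAAACGGAGGTTGGCCCCACCT → Tm = 76°C (< 80°C)
First 24 bases: GCAAACGGAGGTTGGCCCCACCTG → Tm = 80°C (≥ 80°C)
Since every base adds ≥2°C, Tm only increases with n, so the threshold is first crossed at n = 24.

n = 24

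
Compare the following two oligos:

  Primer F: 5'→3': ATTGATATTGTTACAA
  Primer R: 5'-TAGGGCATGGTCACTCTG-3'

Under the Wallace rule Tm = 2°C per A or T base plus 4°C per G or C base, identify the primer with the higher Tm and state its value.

Primer F: A+T=13, G+C=3 → Tm = 2(13)+4(3) = 38°C
Primer R: A+T=8, G+C=10 → Tm = 2(8)+4(10) = 56°C
38°C vs 56°C → primer R is higher.

Primer R, 56°C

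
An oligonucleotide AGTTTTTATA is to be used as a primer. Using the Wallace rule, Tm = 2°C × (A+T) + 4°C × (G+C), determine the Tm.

22°C

Scanning the sequence gives C=0, T=6, A=3, G=1.
A+T = 9, G+C = 1
Tm = 2(9) + 4(1) = 18 + 4 = 22°C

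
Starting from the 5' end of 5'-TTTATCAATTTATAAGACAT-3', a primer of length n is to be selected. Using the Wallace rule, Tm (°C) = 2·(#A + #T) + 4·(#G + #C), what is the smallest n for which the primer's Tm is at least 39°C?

n = 18

First 17 bases: TTTATCAATTTATAAGA → Tm = 38°C (< 39°C)
First 18 bases: TTTATCAATTTATAAGAC → Tm = 42°C (≥ 39°C)
Since every base adds ≥2°C, Tm only increases with n, so the threshold is first crossed at n = 18.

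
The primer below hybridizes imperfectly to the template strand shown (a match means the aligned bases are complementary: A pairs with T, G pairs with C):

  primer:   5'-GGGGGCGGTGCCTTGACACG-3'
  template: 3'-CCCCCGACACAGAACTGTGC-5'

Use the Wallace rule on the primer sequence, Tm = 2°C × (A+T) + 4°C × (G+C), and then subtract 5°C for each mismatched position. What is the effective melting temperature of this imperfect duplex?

60°C

Primer base counts: A=2, T=3, G=10, C=5 → A+T=5, G+C=15
Perfect-match Tm = 2(5) + 4(15) = 10 + 60 = 70°C
Mismatches (positions where the bases are not complementary): 2 (at positions 7, 11)
Effective Tm = 70 − 2×5 = 70 − 10 = 60°C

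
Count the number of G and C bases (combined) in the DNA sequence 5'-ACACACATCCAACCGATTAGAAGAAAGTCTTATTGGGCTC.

Base counts: T=9, G=7, A=14, C=10
Total G or C: 7 + 10 = 17

17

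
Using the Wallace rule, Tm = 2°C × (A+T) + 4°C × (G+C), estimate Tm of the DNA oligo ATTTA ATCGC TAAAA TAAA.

44°C

Base counts: A=10, T=6, G=1, C=2
A+T = 16, G+C = 3
Tm = 2(16) + 4(3) = 32 + 12 = 44°C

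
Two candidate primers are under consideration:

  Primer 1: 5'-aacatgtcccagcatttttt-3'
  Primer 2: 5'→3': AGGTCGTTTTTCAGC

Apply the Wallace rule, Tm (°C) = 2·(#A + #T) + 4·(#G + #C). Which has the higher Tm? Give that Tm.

Primer 1, 54°C

Primer 1: A+T=13, G+C=7 → Tm = 2(13)+4(7) = 54°C
Primer 2: A+T=8, G+C=7 → Tm = 2(8)+4(7) = 44°C
54°C vs 44°C → primer 1 is higher.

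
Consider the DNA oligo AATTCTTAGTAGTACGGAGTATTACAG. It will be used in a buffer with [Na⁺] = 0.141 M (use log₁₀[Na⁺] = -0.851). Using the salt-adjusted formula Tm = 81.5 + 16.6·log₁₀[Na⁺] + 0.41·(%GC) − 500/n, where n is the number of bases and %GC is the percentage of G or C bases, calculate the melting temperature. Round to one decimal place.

62.5°C

Length n = 27. T=9, C=3, G=6, A=9
G+C = 9, so %GC = 9/27 × 100 = 33.333%
Salt term: 16.6 × (-0.851) = -14.127
GC term: 0.41 × 33.333 = 13.667; length term: −500/27 = −18.519
Tm = 81.5 + (-14.127) + 13.667 − 18.519 = 62.521 → 62.5°C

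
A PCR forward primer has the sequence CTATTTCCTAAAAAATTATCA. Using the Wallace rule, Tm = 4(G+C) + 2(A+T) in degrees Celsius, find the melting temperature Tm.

50°C

Counting bases: C=4, A=9, G=0, T=8
So N_AT = 17 and N_GC = 4.
Tm = 4·4 + 2·17 = 16 + 34 = 50°C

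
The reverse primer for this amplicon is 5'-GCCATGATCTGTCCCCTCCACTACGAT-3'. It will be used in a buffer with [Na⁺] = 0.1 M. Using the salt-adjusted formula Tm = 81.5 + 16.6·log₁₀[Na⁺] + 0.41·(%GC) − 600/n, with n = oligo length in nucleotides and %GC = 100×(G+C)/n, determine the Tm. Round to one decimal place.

65.5°C

Length n = 27. G=4, A=5, C=11, T=7
G+C = 15, so %GC = 15/27 × 100 = 55.556%
Salt term: 16.6 × (-1) = -16.6
GC term: 0.41 × 55.556 = 22.778; length term: −600/27 = −22.222
Tm = 81.5 + (-16.6) + 22.778 − 22.222 = 65.456 → 65.5°C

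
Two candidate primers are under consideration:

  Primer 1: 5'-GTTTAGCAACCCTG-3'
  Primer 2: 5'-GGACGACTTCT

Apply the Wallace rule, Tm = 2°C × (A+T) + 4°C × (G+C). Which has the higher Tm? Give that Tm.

Primer 1, 42°C

Primer 1: A+T=7, G+C=7 → Tm = 2(7)+4(7) = 42°C
Primer 2: A+T=5, G+C=6 → Tm = 2(5)+4(6) = 34°C
42°C vs 34°C → primer 1 is higher.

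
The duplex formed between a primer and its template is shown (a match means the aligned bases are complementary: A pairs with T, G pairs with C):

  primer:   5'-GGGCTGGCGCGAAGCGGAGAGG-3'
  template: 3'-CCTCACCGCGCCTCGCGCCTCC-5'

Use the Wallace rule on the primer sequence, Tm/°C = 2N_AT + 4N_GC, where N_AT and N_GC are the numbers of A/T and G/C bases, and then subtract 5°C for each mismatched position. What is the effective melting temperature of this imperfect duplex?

Primer base counts: A=4, T=1, G=13, C=4 → A+T=5, G+C=17
Perfect-match Tm = 2(5) + 4(17) = 10 + 68 = 78°C
Mismatches (positions where the bases are not complementary): 5 (at positions 3, 4, 12, 17, 18)
Effective Tm = 78 − 5×5 = 78 − 25 = 53°C

53°C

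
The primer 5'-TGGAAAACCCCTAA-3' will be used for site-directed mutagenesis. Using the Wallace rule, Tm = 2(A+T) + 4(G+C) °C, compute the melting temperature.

40°C

Scanning the sequence gives A=6, T=2, G=2, C=4.
AT pairs contribute 8, GC pairs contribute 6.
Tm = 2×8 + 4×6 = 40°C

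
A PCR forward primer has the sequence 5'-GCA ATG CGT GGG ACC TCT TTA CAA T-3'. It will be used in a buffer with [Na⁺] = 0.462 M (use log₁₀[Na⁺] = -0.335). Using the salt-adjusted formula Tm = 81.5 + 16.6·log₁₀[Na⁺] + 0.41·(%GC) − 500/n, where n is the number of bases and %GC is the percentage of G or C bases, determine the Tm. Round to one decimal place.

Length n = 25. Scanning the sequence gives C=6, T=7, A=6, G=6.
G+C = 12, so %GC = 12/25 × 100 = 48%
Salt term: 16.6 × (-0.335) = -5.561
GC term: 0.41 × 48 = 19.68; length term: −500/25 = −20
Tm = 81.5 + (-5.561) + 19.68 − 20 = 75.619 → 75.6°C

75.6°C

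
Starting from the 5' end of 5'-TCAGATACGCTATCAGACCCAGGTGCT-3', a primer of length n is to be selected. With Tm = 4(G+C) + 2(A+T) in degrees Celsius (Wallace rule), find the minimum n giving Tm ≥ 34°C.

First 11 bases: TCAGATACGCT → Tm = 32°C (< 34°C)
First 12 bases: TCAGATACGCTA → Tm = 34°C (≥ 34°C)
Since every base adds ≥2°C, Tm only increases with n, so the threshold is first crossed at n = 12.

n = 12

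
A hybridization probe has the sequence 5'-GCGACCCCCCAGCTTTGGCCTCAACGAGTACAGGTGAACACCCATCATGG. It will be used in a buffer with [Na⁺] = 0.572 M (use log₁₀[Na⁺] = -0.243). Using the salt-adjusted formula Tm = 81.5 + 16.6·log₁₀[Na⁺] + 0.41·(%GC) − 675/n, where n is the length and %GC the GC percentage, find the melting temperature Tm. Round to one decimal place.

88.6°C

Length n = 50. Base counts: G=12, C=18, A=12, T=8
G+C = 30, so %GC = 30/50 × 100 = 60%
Salt term: 16.6 × (-0.243) = -4.034
GC term: 0.41 × 60 = 24.6; length term: −675/50 = −13.5
Tm = 81.5 + (-4.034) + 24.6 − 13.5 = 88.566 → 88.6°C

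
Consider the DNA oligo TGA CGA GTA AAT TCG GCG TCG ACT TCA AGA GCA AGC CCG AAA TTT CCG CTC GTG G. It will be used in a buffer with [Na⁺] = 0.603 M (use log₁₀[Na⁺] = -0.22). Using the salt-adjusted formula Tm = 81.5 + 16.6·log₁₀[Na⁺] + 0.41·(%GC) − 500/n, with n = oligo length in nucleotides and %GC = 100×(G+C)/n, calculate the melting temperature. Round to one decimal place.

90.4°C

Length n = 55. Base counts: T=12, A=14, C=14, G=15
G+C = 29, so %GC = 29/55 × 100 = 52.727%
Salt term: 16.6 × (-0.22) = -3.652
GC term: 0.41 × 52.727 = 21.618; length term: −500/55 = −9.091
Tm = 81.5 + (-3.652) + 21.618 − 9.091 = 90.375 → 90.4°C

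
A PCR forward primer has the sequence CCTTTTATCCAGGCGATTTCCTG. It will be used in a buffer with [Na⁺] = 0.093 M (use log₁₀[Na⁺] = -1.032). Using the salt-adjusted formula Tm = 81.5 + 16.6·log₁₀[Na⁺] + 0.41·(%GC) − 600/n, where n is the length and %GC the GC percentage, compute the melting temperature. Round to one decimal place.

57.9°C

Length n = 23. Scanning the sequence gives C=7, G=4, T=9, A=3.
G+C = 11, so %GC = 11/23 × 100 = 47.826%
Salt term: 16.6 × (-1.032) = -17.131
GC term: 0.41 × 47.826 = 19.609; length term: −600/23 = −26.087
Tm = 81.5 + (-17.131) + 19.609 − 26.087 = 57.891 → 57.9°C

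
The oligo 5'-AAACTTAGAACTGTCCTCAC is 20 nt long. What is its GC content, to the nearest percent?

40%

Counting bases: C=6, G=2, A=7, T=5
G+C = 2 + 6 = 8 out of 20 bases
%GC = 8/20 × 100 = 40% ≈ 40%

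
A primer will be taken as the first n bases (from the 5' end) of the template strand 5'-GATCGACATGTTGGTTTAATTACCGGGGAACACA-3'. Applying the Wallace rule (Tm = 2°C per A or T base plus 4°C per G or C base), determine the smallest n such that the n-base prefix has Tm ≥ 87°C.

n = 31

First 30 bases: GATCGACATGTTGGTTTAATTACCGGGGAA → Tm = 86°C (< 87°C)
First 31 bases: GATCGACATGTTGGTTTAATTACCGGGGAAC → Tm = 90°C (≥ 87°C)
Since every base adds ≥2°C, Tm only increases with n, so the threshold is first crossed at n = 31.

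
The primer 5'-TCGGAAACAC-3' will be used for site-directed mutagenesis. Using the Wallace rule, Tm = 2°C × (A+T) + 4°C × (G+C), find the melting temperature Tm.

30°C

Scanning the sequence gives T=1, C=3, G=2, A=4.
So N_AT = 5 and N_GC = 5.
Tm = 2(5) + 4(5) = 10 + 20 = 30°C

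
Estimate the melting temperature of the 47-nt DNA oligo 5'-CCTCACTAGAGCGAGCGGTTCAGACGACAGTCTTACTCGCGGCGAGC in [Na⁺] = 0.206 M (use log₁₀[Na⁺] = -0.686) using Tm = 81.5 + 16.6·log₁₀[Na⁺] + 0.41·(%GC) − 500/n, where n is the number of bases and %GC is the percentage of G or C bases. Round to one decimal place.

84.8°C

Length n = 47. Counting bases: T=8, C=15, G=14, A=10
G+C = 29, so %GC = 29/47 × 100 = 61.702%
Salt term: 16.6 × (-0.686) = -11.388
GC term: 0.41 × 61.702 = 25.298; length term: −500/47 = −10.638
Tm = 81.5 + (-11.388) + 25.298 − 10.638 = 84.772 → 84.8°C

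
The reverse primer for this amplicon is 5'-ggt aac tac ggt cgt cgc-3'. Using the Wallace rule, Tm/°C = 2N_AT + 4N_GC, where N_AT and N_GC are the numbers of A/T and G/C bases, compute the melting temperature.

G=6, T=4, A=3, C=5
So N_AT = 7 and N_GC = 11.
Tm = 2(7) + 4(11) = 14 + 44 = 58°C

58°C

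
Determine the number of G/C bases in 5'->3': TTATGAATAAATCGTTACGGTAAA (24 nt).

Counting bases: T=8, A=10, C=2, G=4
G+C = 4 + 2 = 6

6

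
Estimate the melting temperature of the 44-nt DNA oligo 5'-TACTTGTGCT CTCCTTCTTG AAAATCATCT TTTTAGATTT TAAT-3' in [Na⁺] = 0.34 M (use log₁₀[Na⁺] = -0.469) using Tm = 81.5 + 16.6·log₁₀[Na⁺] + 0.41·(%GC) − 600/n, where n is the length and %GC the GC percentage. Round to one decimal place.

Length n = 44. Base counts: T=22, C=8, G=4, A=10
G+C = 12, so %GC = 12/44 × 100 = 27.273%
Salt term: 16.6 × (-0.469) = -7.785
GC term: 0.41 × 27.273 = 11.182; length term: −600/44 = −13.636
Tm = 81.5 + (-7.785) + 11.182 − 13.636 = 71.261 → 71.3°C

71.3°C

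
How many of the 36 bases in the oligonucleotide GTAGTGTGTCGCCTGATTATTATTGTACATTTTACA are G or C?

12

Counting bases: A=8, T=16, C=5, G=7
G+C = 7 + 5 = 12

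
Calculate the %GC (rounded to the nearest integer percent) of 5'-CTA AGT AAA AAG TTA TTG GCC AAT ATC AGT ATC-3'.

Counting bases: A=13, C=5, G=5, T=10
G+C = 5 + 5 = 10 out of 33 bases
%GC = 10/33 × 100 = 30.3% ≈ 30%

30%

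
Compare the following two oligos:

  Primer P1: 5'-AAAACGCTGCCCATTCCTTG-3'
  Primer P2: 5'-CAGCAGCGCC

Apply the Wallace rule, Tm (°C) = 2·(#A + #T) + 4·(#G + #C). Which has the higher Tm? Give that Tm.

Primer P1, 60°C

Primer P1: A+T=10, G+C=10 → Tm = 2(10)+4(10) = 60°C
Primer P2: A+T=2, G+C=8 → Tm = 2(2)+4(8) = 36°C
60°C vs 36°C → primer P1 is higher.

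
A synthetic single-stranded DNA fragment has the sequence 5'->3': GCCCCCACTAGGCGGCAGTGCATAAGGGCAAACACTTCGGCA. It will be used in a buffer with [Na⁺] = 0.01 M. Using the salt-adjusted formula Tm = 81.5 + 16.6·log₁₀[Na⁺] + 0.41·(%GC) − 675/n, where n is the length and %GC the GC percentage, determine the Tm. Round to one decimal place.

Length n = 42. A=11, T=5, G=12, C=14
G+C = 26, so %GC = 26/42 × 100 = 61.905%
Salt term: 16.6 × (-2) = -33.2
GC term: 0.41 × 61.905 = 25.381; length term: −675/42 = −16.071
Tm = 81.5 + (-33.2) + 25.381 − 16.071 = 57.61 → 57.6°C

57.6°C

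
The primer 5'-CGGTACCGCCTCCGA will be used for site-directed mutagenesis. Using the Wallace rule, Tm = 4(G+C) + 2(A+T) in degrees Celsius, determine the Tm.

T=2, A=2, G=4, C=7
So N_AT = 4 and N_GC = 11.
Tm = 2(4) + 4(11) = 8 + 44 = 52°C

52°C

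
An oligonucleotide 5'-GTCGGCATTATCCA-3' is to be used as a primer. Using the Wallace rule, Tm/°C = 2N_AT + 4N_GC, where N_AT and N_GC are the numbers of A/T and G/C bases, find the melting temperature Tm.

Scanning the sequence gives C=4, G=3, T=4, A=3.
AT pairs contribute 7, GC pairs contribute 7.
Tm = 2×7 + 4×7 = 42°C

42°C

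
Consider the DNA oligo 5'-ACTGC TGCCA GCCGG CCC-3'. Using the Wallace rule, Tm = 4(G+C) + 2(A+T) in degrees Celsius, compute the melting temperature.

Counting bases: A=2, C=9, G=5, T=2
A+T = 4, G+C = 14
Tm = 2(4) + 4(14) = 8 + 56 = 64°C

64°C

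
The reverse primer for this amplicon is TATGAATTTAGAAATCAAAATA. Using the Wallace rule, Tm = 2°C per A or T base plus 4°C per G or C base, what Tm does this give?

50°C

Base counts: G=2, T=7, A=12, C=1
So N_AT = 19 and N_GC = 3.
Tm = 2×19 + 4×3 = 50°C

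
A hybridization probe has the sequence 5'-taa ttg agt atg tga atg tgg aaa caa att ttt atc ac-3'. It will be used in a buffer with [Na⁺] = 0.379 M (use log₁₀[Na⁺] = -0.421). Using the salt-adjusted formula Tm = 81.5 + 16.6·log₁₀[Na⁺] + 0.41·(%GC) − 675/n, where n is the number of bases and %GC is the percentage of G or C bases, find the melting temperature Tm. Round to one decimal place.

Length n = 38. Counting bases: C=3, G=7, A=14, T=14
G+C = 10, so %GC = 10/38 × 100 = 26.316%
Salt term: 16.6 × (-0.421) = -6.989
GC term: 0.41 × 26.316 = 10.79; length term: −675/38 = −17.763
Tm = 81.5 + (-6.989) + 10.79 − 17.763 = 67.538 → 67.5°C

67.5°C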